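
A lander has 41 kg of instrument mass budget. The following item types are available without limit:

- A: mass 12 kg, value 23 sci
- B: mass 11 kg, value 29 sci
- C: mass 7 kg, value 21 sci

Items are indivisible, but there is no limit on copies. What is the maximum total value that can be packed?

113 sci

Best value-per-unit is C at 21/7; filling with it alone gives 5×21 = 105.
Optimal mix: 1×B + 4×C → mass 39, value 113.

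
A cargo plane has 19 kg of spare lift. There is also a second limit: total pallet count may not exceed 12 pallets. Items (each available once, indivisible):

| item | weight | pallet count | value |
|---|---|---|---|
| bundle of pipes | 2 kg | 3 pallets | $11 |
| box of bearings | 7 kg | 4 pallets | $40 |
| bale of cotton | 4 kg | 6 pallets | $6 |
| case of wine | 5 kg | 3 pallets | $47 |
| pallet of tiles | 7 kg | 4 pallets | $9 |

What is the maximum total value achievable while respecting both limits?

$98

Feasible sets respecting both limits:
- bundle of pipes+box of bearings+case of wine: weight 14, pallet count 10, value 98
- box of bearings+case of wine+pallet of tiles: weight 19, pallet count 11, value 96
- box of bearings+case of wine: weight 12, pallet count 7, value 87
Best: $98.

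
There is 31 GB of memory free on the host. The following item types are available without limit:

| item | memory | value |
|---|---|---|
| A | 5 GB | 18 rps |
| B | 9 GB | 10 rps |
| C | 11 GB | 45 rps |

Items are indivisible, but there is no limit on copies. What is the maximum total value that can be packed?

117 rps

Best value-per-unit is C at 45/11; filling with it alone gives 2×45 = 90.
Optimal mix: 4×A + 1×C → memory 31, value 117.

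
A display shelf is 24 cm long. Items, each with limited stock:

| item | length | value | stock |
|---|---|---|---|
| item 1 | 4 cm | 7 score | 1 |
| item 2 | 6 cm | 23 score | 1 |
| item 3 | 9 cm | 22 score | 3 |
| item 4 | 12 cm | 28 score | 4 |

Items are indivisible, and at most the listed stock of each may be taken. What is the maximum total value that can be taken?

Best selections within length 24 and stock limits:
- 1×item 2 + 2×item 3: length 24, value 67
- 1×item 1 + 1×item 2 + 1×item 4: length 22, value 58
- 2×item 4: length 24, value 56
- 1×item 1 + 1×item 2 + 1×item 3: length 19, value 52
Best: 67 score.

67 score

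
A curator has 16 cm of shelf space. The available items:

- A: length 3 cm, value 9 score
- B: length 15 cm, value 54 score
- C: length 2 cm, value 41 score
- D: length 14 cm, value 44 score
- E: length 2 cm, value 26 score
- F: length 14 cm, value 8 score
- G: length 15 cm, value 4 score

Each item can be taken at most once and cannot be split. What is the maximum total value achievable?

85 score

Check high-value combinations within 16 cm:
- C+D: length 2+14=16, value 41+44=85
- A+C+E: length 3+2+2=7, value 9+41+26=76
- D+E: length 14+2=16, value 44+26=70
- C+E: length 2+2=4, value 41+26=67
- B: length 15, value 54
Best: 85 score.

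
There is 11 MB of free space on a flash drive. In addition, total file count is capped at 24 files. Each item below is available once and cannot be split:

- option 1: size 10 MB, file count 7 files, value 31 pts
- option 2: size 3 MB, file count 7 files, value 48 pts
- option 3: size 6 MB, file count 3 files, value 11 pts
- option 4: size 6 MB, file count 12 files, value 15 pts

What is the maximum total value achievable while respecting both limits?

Feasible sets respecting both limits:
- option 2+option 4: size 9, file count 19, value 63
- option 2+option 3: size 9, file count 10, value 59
- option 2: size 3, file count 7, value 48
Best: 63 pts.

63 pts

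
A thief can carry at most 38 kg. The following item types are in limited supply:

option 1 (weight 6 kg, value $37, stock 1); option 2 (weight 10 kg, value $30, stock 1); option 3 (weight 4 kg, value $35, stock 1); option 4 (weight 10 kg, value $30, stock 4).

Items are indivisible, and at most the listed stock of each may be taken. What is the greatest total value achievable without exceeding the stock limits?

Best selections within weight 38 and stock limits:
- 1×option 1 + 1×option 3 + 2×option 4: weight 30, value 132
- 1×option 1 + 1×option 2 + 1×option 3 + 1×option 4: weight 30, value 132
Best: $132.

$132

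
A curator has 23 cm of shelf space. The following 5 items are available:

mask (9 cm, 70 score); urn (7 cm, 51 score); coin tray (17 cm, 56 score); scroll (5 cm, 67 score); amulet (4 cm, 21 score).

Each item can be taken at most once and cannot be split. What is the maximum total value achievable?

188 score

Check high-value combinations within 23 cm:
- mask+urn+scroll: length 9+7+5=21, value 70+51+67=188
- mask+scroll+amulet: length 9+5+4=18, value 70+67+21=158
- mask+urn+amulet: length 9+7+4=20, value 70+51+21=142
- urn+scroll+amulet: length 7+5+4=16, value 51+67+21=139
Best: 188 score.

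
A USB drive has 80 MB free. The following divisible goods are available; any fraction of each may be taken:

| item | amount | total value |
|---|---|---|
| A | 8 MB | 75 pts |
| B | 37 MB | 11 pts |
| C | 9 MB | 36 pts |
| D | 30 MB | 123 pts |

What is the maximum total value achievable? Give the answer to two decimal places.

243.81

Take in order of value per unit:
- A (75/8 per unit): all 8 → value 75, running total 75.00
- D (123/30 per unit): all 30 → value 123, running total 198.00
- C (36/9 per unit): all 9 → value 36, running total 234.00
- B (11/37 per unit): 33 of 37 → value 33×11/37 = 9.8108, running total 243.81
Total 243.81.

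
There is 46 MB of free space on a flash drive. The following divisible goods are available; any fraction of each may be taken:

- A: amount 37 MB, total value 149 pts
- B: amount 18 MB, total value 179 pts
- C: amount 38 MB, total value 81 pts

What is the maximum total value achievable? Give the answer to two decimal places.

Take in order of value per unit:
- B (179/18 per unit): all 18 → value 179, running total 179.00
- A (149/37 per unit): 28 of 37 → value 28×149/37 = 112.7568, running total 291.76
Total 291.76.

291.76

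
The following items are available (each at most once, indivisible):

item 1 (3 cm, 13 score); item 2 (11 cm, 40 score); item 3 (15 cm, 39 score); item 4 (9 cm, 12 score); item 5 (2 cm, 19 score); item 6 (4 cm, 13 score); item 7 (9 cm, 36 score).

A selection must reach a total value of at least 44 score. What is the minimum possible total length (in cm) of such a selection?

9

Subsets with value ≥ 44, sorted by total length:
- item 1+item 5+item 6: length 9, value 45
- item 5+item 7: length 11, value 55
- item 1+item 7: length 12, value 49
- item 2+item 5: length 13, value 59
Minimum length: 9 cm.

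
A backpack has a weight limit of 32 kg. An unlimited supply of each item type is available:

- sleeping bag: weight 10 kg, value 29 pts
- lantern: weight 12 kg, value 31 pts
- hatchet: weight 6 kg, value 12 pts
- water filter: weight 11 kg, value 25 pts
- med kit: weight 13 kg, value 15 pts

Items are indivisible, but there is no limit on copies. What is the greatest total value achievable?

89 pts

Best value-per-unit is sleeping bag at 29/10; filling with it alone gives 3×29 = 87.
Optimal mix: 2×sleeping bag + 1×lantern → weight 32, value 89.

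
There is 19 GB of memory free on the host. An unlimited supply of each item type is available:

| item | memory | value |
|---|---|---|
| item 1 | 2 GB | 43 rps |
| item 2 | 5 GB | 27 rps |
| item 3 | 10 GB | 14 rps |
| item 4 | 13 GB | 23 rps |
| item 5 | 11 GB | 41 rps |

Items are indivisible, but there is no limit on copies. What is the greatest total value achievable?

Best value-per-unit is item 1 at 43/2, and filling with it alone uses memory 9×2=18. No mix of the others beats 9×43 = 387.

387 rps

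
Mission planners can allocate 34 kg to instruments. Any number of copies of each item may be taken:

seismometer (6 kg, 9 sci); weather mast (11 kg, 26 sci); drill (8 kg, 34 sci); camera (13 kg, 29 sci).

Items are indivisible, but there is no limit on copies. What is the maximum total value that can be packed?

Best value-per-unit is drill at 34/8, and filling with it alone uses mass 4×8=32. No mix of the others beats 4×34 = 136.

136 sci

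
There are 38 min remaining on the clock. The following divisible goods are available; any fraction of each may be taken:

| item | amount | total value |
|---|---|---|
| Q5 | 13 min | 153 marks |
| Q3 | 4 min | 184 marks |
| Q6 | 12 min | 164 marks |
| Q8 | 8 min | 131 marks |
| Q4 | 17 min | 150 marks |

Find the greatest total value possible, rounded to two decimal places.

640.82

Take in order of value per unit:
- Q3 (184/4 per unit): all 4 → value 184, running total 184.00
- Q8 (131/8 per unit): all 8 → value 131, running total 315.00
- Q6 (164/12 per unit): all 12 → value 164, running total 479.00
- Q5 (153/13 per unit): all 13 → value 153, running total 632.00
- Q4 (150/17 per unit): 1 of 17 → value 1×150/17 = 8.8235, running total 640.82
Total 640.82.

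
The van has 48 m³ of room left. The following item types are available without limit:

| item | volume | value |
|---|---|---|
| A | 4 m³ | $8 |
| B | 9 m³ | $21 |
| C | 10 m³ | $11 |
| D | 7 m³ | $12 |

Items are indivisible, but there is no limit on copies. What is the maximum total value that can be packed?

$108

Best value-per-unit is B at 21/9; filling with it alone gives 5×21 = 105.
Optimal mix: 3×A + 4×B → volume 48, value 108.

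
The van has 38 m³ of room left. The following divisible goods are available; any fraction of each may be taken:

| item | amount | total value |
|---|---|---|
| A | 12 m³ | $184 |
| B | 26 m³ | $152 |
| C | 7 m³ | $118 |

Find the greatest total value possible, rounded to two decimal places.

413.08

Take in order of value per unit:
- C (118/7 per unit): all 7 → value 118, running total 118.00
- A (184/12 per unit): all 12 → value 184, running total 302.00
- B (152/26 per unit): 19 of 26 → value 19×152/26 = 111.0769, running total 413.08
Total 413.08.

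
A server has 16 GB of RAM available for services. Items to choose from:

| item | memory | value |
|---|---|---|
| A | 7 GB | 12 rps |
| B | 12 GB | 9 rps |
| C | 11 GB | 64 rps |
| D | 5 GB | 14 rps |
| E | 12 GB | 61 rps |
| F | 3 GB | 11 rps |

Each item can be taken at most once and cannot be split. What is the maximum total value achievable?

Check high-value combinations within 16 GB:
- C+D: memory 11+5=16, value 64+14=78
- C+F: memory 11+3=14, value 64+11=75
- E+F: memory 12+3=15, value 61+11=72
Best: 78 rps.

78 rps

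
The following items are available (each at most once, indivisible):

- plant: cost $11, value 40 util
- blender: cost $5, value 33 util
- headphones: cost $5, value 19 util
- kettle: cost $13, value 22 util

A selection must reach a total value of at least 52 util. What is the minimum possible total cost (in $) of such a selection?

Subsets with value ≥ 52, sorted by total cost:
- blender+headphones: cost 10, value 52
- plant+blender: cost 16, value 73
- plant+headphones: cost 16, value 59
Minimum cost: 10 $.

10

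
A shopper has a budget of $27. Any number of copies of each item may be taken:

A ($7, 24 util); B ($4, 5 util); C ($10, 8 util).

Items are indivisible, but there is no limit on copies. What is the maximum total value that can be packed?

77 util

Best value-per-unit is A at 24/7; filling with it alone gives 3×24 = 72.
Optimal mix: 3×A + 1×B → cost 25, value 77.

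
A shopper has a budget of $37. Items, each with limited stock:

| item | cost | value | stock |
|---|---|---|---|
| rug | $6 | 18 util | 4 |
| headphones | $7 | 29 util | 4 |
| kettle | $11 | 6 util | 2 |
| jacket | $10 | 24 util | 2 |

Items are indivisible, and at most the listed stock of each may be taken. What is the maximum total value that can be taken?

Top feasible selections:
- 1×rug + 4×headphones: cost 34, value 134
- 1×rug + 3×headphones + 1×jacket: cost 37, value 129
Best: 134 util.

134 util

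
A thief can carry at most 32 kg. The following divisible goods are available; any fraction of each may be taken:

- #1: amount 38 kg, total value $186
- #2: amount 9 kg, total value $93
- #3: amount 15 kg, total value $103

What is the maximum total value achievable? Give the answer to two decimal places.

Take in order of value per unit:
- #2 (93/9 per unit): all 9 → value 93, running total 93.00
- #3 (103/15 per unit): all 15 → value 103, running total 196.00
- #1 (186/38 per unit): 8 of 38 → value 8×186/38 = 39.1579, running total 235.16
Total 235.16.

235.16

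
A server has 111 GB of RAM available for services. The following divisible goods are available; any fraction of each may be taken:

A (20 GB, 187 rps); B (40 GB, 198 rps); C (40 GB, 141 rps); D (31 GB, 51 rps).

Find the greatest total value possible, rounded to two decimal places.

Take in order of value per unit:
- A (187/20 per unit): all 20 → value 187, running total 187.00
- B (198/40 per unit): all 40 → value 198, running total 385.00
- C (141/40 per unit): all 40 → value 141, running total 526.00
- D (51/31 per unit): 11 of 31 → value 11×51/31 = 18.0968, running total 544.10
Total 544.10.

544.10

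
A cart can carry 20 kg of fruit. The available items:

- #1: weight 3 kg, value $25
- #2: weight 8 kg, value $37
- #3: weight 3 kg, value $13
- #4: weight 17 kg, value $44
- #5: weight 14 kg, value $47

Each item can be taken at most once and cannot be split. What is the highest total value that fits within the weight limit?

This is a 0/1 knapsack; check combinations near the capacity.
- #1+#3+#5: weight 3+3+14=20, value 25+13+47=85
- #1+#2+#3: weight 3+8+3=14, value 25+37+13=75
- #1+#5: weight 3+14=17, value 25+47=72
- #1+#4: weight 3+17=20, value 25+44=69
Best: $85.

$85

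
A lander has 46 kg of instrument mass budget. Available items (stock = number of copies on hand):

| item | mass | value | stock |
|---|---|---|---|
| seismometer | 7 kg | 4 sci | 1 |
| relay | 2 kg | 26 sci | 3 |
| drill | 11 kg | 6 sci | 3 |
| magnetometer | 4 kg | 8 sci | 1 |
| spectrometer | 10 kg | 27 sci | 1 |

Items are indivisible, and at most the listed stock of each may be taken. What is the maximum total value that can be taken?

Best selections within mass 46 and stock limits:
- 3×relay + 2×drill + 1×magnetometer + 1×spectrometer: mass 42, value 125
- 1×seismometer + 3×relay + 1×drill + 1×magnetometer + 1×spectrometer: mass 38, value 123
Best: 125 sci.

125 sci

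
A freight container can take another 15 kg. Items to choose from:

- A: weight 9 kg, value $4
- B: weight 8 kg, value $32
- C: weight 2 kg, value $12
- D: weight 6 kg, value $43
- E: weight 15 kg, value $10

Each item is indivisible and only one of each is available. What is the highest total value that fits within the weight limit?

$75

This is a 0/1 knapsack; check combinations near the capacity.
- B+D: weight 8+6=14, value 32+43=75
- C+D: weight 2+6=8, value 12+43=55
- A+D: weight 9+6=15, value 4+43=47
- B+C: weight 8+2=10, value 32+12=44
- D: weight 6, value 43
Best: $75.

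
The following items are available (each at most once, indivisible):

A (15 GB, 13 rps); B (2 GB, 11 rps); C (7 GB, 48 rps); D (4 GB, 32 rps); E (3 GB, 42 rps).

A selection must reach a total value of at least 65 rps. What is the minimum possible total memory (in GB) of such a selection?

7

Subsets with value ≥ 65, sorted by total memory:
- D+E: memory 7, value 74
- B+D+E: memory 9, value 85
- C+E: memory 10, value 90
Minimum memory: 7 GB.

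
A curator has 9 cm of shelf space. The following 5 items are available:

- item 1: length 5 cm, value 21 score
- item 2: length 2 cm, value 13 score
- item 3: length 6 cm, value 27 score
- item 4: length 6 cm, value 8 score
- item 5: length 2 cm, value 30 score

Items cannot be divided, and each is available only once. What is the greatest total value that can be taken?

Check high-value combinations within 9 cm:
- item 1+item 2+item 5: length 5+2+2=9, value 21+13+30=64
- item 3+item 5: length 6+2=8, value 27+30=57
- item 1+item 5: length 5+2=7, value 21+30=51
- item 2+item 5: length 2+2=4, value 13+30=43
Best: 64 score.

64 score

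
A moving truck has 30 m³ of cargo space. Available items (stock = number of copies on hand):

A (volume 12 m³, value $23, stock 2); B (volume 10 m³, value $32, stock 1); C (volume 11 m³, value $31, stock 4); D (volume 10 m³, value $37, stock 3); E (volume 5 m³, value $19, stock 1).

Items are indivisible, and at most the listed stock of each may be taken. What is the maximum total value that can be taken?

Top feasible selections:
- 3×D: volume 30, value 111
- 1×B + 2×D: volume 30, value 106
Best: $111.

$111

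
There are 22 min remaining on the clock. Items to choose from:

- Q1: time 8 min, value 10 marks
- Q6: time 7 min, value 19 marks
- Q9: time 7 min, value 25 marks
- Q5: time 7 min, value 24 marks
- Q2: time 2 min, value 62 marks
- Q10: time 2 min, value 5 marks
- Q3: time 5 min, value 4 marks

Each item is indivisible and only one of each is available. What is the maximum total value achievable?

This is a 0/1 knapsack; check combinations near the capacity.
- Q9+Q5+Q2+Q10: time 7+7+2+2=18, value 25+24+62+5=116
- Q9+Q5+Q2+Q3: time 7+7+2+5=21, value 25+24+62+4=115
- Q9+Q5+Q2: time 7+7+2=16, value 25+24+62=111
Best: 116 marks.

116 marks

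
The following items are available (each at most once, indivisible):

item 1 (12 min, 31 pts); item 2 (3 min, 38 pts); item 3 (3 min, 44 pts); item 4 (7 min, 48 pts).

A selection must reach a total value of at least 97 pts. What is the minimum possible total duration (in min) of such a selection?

Subsets with value ≥ 97, sorted by total duration:
- item 2+item 3+item 4: duration 13, value 130
- item 1+item 2+item 3: duration 18, value 113
- item 1+item 3+item 4: duration 22, value 123
- item 1+item 2+item 4: duration 22, value 117
Minimum duration: 13 min.

13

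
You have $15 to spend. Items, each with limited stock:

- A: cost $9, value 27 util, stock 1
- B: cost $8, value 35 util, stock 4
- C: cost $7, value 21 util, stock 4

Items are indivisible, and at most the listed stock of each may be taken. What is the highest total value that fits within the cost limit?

56 util

Best selections within cost 15 and stock limits:
- 1×B + 1×C: cost 15, value 56
- 2×C: cost 14, value 42
- 1×B: cost 8, value 35
- 1×A: cost 9, value 27
Best: 56 util.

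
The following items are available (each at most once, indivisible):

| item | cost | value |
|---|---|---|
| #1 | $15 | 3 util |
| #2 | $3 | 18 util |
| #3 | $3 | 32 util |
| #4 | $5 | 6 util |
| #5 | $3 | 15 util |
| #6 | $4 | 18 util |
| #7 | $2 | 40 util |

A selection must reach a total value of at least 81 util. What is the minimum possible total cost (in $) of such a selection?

Subsets with value ≥ 81, sorted by total cost:
- #2+#3+#7: cost 8, value 90
- #3+#5+#7: cost 8, value 87
Minimum cost: 8 $.

8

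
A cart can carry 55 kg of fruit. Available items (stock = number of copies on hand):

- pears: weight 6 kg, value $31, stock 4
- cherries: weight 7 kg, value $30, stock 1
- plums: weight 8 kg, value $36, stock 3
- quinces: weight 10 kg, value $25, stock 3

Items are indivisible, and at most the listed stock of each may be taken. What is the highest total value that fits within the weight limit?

Best selections within weight 55 and stock limits:
- 4×pears + 1×cherries + 3×plums: weight 55, value 262
- 4×pears + 3×plums: weight 48, value 232
Best: $262.

$262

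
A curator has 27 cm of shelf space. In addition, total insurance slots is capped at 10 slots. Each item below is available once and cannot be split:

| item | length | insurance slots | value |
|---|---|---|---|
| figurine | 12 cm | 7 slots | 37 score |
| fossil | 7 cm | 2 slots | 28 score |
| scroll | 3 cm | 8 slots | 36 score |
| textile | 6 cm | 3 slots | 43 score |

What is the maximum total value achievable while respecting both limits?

80 score

Feasible sets respecting both limits:
- figurine+textile: length 18, insurance slots 10, value 80
- fossil+textile: length 13, insurance slots 5, value 71
- figurine+fossil: length 19, insurance slots 9, value 65
Best: 80 score.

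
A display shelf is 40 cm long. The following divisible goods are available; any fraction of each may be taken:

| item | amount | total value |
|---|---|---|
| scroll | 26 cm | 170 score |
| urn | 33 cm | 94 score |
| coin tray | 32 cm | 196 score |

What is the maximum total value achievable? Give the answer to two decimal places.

Take in order of value per unit:
- scroll (170/26 per unit): all 26 → value 170, running total 170.00
- coin tray (196/32 per unit): 14 of 32 → value 14×196/32 = 85.7500, running total 255.75
Total 255.75.

255.75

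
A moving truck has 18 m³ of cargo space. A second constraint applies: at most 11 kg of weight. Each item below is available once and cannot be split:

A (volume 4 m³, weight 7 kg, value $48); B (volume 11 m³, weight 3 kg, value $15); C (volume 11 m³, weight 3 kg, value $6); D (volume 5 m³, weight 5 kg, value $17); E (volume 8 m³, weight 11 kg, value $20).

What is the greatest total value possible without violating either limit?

$63

Feasible sets respecting both limits:
- A+B: volume 15, weight 10, value 63
- A+C: volume 15, weight 10, value 54
- A: volume 4, weight 7, value 48
Best: $63.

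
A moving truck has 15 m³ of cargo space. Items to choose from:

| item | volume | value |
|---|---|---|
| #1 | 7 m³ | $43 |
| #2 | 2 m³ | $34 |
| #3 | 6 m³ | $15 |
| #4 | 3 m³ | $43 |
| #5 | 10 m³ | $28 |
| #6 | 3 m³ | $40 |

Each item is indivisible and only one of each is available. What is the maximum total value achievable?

$160

This is a 0/1 knapsack; check combinations near the capacity.
- #1+#2+#4+#6: volume 7+2+3+3=15, value 43+34+43+40=160
- #2+#3+#4+#6: volume 2+6+3+3=14, value 34+15+43+40=132
- #1+#4+#6: volume 7+3+3=13, value 43+43+40=126
Best: $160.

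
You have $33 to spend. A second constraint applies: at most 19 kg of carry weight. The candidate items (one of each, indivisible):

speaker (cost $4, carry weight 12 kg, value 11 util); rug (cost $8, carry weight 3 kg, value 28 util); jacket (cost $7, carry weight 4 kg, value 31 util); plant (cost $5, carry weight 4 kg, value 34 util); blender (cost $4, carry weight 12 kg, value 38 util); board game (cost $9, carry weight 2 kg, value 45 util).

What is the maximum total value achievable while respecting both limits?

Feasible sets respecting both limits:
- rug+jacket+plant+board game: cost 29, carry weight 13, value 138
- plant+blender+board game: cost 18, carry weight 18, value 117
- jacket+blender+board game: cost 20, carry weight 18, value 114
Best: 138 util.

138 util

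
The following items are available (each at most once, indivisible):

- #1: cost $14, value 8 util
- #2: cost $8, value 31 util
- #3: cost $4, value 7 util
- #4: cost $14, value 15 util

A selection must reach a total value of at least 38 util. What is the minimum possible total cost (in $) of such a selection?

Subsets with value ≥ 38, sorted by total cost:
- #2+#3: cost 12, value 38
- #2+#4: cost 22, value 46
- #1+#2: cost 22, value 39
- #2+#3+#4: cost 26, value 53
Minimum cost: 12 $.

12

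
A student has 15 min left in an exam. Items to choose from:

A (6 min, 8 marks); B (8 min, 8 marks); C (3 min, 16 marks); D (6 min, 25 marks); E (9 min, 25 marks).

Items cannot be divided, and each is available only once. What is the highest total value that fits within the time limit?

This is a 0/1 knapsack; check combinations near the capacity.
- D+E: time 6+9=15, value 25+25=50
- A+C+D: time 6+3+6=15, value 8+16+25=49
- C+D: time 3+6=9, value 16+25=41
Best: 50 marks.

50 marks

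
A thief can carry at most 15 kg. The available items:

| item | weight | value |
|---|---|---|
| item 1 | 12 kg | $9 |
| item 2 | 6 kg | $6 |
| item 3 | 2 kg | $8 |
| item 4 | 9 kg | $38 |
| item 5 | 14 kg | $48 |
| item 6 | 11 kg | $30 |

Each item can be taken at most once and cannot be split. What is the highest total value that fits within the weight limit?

This is a 0/1 knapsack; check combinations near the capacity.
- item 5: weight 14, value 48
- item 3+item 4: weight 2+9=11, value 8+38=46
- item 2+item 4: weight 6+9=15, value 6+38=44
- item 4: weight 9, value 38
Best: $48.

$48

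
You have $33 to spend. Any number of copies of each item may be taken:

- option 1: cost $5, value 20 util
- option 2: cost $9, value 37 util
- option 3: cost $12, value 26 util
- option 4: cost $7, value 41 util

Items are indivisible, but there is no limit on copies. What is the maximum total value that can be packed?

Best value-per-unit is option 4 at 41/7; filling with it alone gives 4×41 = 164.
Optimal mix: 1×option 1 + 4×option 4 → cost 33, value 184.

184 util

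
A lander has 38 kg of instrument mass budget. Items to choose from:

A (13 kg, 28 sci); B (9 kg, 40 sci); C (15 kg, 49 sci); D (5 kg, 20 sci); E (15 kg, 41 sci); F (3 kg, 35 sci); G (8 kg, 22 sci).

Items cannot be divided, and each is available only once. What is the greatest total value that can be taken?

Check high-value combinations within 38 kg:
- B+C+F+G: mass 9+15+3+8=35, value 40+49+35+22=146
- C+D+E+F: mass 15+5+15+3=38, value 49+20+41+35=145
- A+B+D+F+G: mass 13+9+5+3+8=38, value 28+40+20+35+22=145
- B+C+D+F: mass 9+15+5+3=32, value 40+49+20+35=144
Best: 146 sci.

146 sci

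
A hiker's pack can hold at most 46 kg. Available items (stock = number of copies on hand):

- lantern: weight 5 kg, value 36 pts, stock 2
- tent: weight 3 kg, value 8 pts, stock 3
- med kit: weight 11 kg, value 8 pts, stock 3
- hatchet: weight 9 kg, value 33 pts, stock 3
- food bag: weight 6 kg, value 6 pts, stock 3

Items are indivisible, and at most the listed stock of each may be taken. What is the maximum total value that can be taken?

195 pts

Top feasible selections:
- 2×lantern + 3×tent + 3×hatchet: weight 46, value 195
- 2×lantern + 2×tent + 3×hatchet: weight 43, value 187
- 2×lantern + 1×tent + 3×hatchet + 1×food bag: weight 46, value 185
- 2×lantern + 1×tent + 3×hatchet: weight 40, value 179
Best: 195 pts.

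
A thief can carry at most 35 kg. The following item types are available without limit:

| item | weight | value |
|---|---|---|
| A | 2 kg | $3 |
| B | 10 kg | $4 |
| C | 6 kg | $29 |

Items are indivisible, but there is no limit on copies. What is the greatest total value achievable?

$151

Best value-per-unit is C at 29/6; filling with it alone gives 5×29 = 145.
Optimal mix: 2×A + 5×C → weight 34, value 151.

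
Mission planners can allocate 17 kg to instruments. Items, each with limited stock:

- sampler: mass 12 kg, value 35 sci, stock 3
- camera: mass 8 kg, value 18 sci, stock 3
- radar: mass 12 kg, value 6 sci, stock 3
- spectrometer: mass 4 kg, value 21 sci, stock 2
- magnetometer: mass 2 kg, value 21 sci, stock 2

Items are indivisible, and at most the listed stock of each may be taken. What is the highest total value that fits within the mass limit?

84 sci

Top feasible selections:
- 2×spectrometer + 2×magnetometer: mass 12, value 84
- 1×camera + 1×spectrometer + 2×magnetometer: mass 16, value 81
- 1×sampler + 2×magnetometer: mass 16, value 77
Best: 84 sci.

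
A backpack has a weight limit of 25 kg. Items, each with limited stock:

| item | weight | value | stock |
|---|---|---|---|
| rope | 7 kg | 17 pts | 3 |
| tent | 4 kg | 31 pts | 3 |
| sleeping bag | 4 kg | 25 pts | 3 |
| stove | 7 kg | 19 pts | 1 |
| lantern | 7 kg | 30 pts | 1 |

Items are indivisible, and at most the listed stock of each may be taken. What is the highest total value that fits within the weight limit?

168 pts

Top feasible selections:
- 3×tent + 3×sleeping bag: weight 24, value 168
- 3×tent + 1×sleeping bag + 1×lantern: weight 23, value 148
Best: 168 pts.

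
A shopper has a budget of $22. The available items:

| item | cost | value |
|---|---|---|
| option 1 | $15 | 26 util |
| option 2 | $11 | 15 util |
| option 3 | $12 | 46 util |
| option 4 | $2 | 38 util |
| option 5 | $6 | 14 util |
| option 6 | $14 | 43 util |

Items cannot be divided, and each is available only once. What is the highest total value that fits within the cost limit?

Check high-value combinations within $22:
- option 3+option 4+option 5: cost 12+2+6=20, value 46+38+14=98
- option 4+option 5+option 6: cost 2+6+14=22, value 38+14+43=95
- option 3+option 4: cost 12+2=14, value 46+38=84
Best: 98 util.

98 util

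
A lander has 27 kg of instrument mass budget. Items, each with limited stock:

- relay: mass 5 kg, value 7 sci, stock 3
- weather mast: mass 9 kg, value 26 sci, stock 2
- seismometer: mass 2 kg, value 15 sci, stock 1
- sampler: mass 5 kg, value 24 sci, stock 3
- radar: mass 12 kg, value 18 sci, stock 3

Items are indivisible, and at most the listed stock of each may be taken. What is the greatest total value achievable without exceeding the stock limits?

113 sci

Top feasible selections:
- 1×weather mast + 1×seismometer + 3×sampler: mass 26, value 113
- 2×relay + 1×seismometer + 3×sampler: mass 27, value 101
- 1×weather mast + 3×sampler: mass 24, value 98
- 1×relay + 1×weather mast + 1×seismometer + 2×sampler: mass 26, value 96
Best: 113 sci.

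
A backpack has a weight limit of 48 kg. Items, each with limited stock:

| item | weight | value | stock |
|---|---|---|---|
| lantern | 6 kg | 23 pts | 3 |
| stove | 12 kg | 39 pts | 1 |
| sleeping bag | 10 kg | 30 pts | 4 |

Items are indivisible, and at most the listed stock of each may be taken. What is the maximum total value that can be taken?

159 pts

Top feasible selections:
- 3×lantern + 3×sleeping bag: weight 48, value 159
- 1×lantern + 1×stove + 3×sleeping bag: weight 48, value 152
- 2×lantern + 1×stove + 2×sleeping bag: weight 44, value 145
- 1×lantern + 4×sleeping bag: weight 46, value 143
Best: 159 pts.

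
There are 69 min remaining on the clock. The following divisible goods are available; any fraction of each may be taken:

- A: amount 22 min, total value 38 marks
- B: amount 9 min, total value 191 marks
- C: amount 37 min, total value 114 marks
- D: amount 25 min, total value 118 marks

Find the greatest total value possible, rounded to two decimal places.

Take in order of value per unit:
- B (191/9 per unit): all 9 → value 191, running total 191.00
- D (118/25 per unit): all 25 → value 118, running total 309.00
- C (114/37 per unit): 35 of 37 → value 35×114/37 = 107.8378, running total 416.84
Total 416.84.

416.84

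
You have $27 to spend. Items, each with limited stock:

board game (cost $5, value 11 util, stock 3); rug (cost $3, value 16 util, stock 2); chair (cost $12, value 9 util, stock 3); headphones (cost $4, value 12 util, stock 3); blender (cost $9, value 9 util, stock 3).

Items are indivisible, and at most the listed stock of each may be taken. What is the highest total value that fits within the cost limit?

Top feasible selections:
- 1×board game + 2×rug + 3×headphones: cost 23, value 79
- 2×board game + 2×rug + 2×headphones: cost 24, value 78
- 3×board game + 2×rug + 1×headphones: cost 25, value 77
- 2×rug + 3×headphones + 1×blender: cost 27, value 77
Best: 79 util.

79 util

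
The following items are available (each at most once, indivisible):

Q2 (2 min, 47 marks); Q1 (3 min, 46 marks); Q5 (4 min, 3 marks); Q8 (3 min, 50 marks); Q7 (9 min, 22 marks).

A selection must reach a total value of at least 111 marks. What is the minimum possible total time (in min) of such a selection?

Subsets with value ≥ 111, sorted by total time:
- Q2+Q1+Q8: time 8, value 143
- Q2+Q1+Q5+Q8: time 12, value 146
- Q2+Q8+Q7: time 14, value 119
Minimum time: 8 min.

8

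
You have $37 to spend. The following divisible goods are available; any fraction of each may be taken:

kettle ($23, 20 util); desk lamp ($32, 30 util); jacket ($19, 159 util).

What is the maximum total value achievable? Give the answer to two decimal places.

Take in order of value per unit:
- jacket (159/19 per unit): all 19 → value 159, running total 159.00
- desk lamp (30/32 per unit): 18 of 32 → value 18×30/32 = 16.8750, running total 175.88
Total 175.88.

175.88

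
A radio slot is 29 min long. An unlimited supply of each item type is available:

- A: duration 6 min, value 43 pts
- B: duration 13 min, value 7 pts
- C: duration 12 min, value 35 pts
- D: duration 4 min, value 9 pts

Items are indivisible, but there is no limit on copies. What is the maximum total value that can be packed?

Best value-per-unit is A at 43/6; filling with it alone gives 4×43 = 172.
Optimal mix: 4×A + 1×D → duration 28, value 181.

181 pts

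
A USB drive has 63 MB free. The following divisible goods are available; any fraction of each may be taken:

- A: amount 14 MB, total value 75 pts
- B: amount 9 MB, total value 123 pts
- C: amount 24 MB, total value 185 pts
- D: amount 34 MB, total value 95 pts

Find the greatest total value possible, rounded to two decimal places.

427.71

Take in order of value per unit:
- B (123/9 per unit): all 9 → value 123, running total 123.00
- C (185/24 per unit): all 24 → value 185, running total 308.00
- A (75/14 per unit): all 14 → value 75, running total 383.00
- D (95/34 per unit): 16 of 34 → value 16×95/34 = 44.7059, running total 427.71
Total 427.71.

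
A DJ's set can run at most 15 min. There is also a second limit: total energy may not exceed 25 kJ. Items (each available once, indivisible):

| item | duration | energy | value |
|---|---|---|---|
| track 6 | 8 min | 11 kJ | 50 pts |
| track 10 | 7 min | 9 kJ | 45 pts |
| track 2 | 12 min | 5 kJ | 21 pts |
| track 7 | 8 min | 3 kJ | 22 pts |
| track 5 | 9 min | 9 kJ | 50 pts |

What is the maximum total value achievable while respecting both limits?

Feasible sets respecting both limits:
- track 6+track 10: duration 15, energy 20, value 95
- track 10+track 7: duration 15, energy 12, value 67
- track 6: duration 8, energy 11, value 50
Best: 95 pts.

95 pts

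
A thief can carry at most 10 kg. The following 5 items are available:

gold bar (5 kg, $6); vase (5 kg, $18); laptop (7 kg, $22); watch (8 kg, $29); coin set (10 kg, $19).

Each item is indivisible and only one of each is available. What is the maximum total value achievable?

This is a 0/1 knapsack; check combinations near the capacity.
- watch: weight 8, value 29
- gold bar+vase: weight 5+5=10, value 6+18=24
- laptop: weight 7, value 22
- coin set: weight 10, value 19
- vase: weight 5, value 18
Best: $29.

$29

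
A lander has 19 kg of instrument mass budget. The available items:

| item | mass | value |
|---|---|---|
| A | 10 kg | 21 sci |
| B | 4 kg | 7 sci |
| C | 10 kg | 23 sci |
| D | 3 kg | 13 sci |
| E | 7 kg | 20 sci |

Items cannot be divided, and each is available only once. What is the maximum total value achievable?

43 sci

This is a 0/1 knapsack; check combinations near the capacity.
- B+C+D: mass 4+10+3=17, value 7+23+13=43
- C+E: mass 10+7=17, value 23+20=43
- A+B+D: mass 10+4+3=17, value 21+7+13=41
- A+E: mass 10+7=17, value 21+20=41
- B+D+E: mass 4+3+7=14, value 7+13+20=40
Best: 43 sci.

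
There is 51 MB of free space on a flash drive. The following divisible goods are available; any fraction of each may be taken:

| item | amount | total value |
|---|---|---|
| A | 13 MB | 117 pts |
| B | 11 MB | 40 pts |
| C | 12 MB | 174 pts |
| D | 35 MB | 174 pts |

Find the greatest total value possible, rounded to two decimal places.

Take in order of value per unit:
- C (174/12 per unit): all 12 → value 174, running total 174.00
- A (117/13 per unit): all 13 → value 117, running total 291.00
- D (174/35 per unit): 26 of 35 → value 26×174/35 = 129.2571, running total 420.26
Total 420.26.

420.26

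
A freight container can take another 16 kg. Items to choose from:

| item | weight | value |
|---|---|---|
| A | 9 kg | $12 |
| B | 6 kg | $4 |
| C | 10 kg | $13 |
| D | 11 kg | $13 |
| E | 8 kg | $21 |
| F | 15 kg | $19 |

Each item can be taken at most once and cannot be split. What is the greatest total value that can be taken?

Check high-value combinations within 16 kg:
- B+E: weight 6+8=14, value 4+21=25
- E: weight 8, value 21
- F: weight 15, value 19
Best: $25.

$25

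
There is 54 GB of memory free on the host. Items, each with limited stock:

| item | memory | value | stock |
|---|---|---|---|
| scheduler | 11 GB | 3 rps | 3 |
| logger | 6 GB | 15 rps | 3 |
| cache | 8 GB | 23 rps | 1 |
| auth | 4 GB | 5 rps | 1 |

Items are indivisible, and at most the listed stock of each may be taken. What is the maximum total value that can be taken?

Best selections within memory 54 and stock limits:
- 2×scheduler + 3×logger + 1×cache + 1×auth: memory 52, value 79
- 1×scheduler + 3×logger + 1×cache + 1×auth: memory 41, value 76
Best: 79 rps.

79 rps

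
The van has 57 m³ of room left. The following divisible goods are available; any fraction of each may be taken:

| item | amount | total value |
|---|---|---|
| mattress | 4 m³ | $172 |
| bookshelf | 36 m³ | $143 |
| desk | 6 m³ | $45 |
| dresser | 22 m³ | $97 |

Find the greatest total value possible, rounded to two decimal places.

Take in order of value per unit:
- mattress (172/4 per unit): all 4 → value 172, running total 172.00
- desk (45/6 per unit): all 6 → value 45, running total 217.00
- dresser (97/22 per unit): all 22 → value 97, running total 314.00
- bookshelf (143/36 per unit): 25 of 36 → value 25×143/36 = 99.3056, running total 413.31
Total 413.31.

413.31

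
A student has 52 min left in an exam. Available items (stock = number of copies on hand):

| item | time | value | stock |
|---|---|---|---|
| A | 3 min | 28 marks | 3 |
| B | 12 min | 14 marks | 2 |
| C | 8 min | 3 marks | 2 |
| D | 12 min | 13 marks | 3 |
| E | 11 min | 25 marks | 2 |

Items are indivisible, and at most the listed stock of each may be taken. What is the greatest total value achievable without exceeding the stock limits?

Best selections within time 52 and stock limits:
- 3×A + 1×B + 1×C + 2×E: time 51, value 151
- 3×A + 1×C + 1×D + 2×E: time 51, value 150
- 3×A + 1×B + 2×E: time 43, value 148
- 3×A + 1×D + 2×E: time 43, value 147
Best: 151 marks.

151 marks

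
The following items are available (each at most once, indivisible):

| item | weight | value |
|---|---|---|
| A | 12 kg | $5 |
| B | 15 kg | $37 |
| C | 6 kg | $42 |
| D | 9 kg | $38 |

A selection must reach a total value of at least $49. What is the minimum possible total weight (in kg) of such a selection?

Subsets with value ≥ 49, sorted by total weight:
- C+D: weight 15, value 80
- B+C: weight 21, value 79
- B+D: weight 24, value 75
- A+C+D: weight 27, value 85
Minimum weight: 15 kg.

15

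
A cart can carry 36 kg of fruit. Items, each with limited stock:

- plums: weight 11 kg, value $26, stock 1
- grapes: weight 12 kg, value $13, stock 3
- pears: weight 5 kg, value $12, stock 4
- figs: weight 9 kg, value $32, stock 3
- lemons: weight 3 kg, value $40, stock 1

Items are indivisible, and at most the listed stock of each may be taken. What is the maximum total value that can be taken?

Top feasible selections:
- 1×pears + 3×figs + 1×lemons: weight 35, value 148
- 3×pears + 2×figs + 1×lemons: weight 36, value 140
- 3×figs + 1×lemons: weight 30, value 136
- 1×plums + 2×figs + 1×lemons: weight 32, value 130
Best: $148.

$148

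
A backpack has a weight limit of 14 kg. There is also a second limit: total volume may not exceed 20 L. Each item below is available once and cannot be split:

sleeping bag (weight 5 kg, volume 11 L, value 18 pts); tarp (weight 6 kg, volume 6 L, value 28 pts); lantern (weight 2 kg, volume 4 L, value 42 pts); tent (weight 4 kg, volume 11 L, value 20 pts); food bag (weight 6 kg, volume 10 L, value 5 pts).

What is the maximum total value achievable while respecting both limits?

Feasible sets respecting both limits:
- tarp+lantern+food bag: weight 14, volume 20, value 75
- tarp+lantern: weight 8, volume 10, value 70
- lantern+tent: weight 6, volume 15, value 62
- sleeping bag+lantern: weight 7, volume 15, value 60
Best: 75 pts.

75 pts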